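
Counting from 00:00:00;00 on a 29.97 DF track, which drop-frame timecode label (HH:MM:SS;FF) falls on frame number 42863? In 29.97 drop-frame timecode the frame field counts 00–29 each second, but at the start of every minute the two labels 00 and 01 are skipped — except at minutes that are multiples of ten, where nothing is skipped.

Ten DF minutes hold 17982 frames, so frame 42863 lies in block 2 (frames 35964–53945) with 6899 frames into that block.
The block's first minute is 1800 frames and the rest 1798 each; 6899 frames reaches minute 3, so 2 × 18 + 3 × 2 = 42 labels have been skipped so far.
Adding those back, label number 42863 + 42 = 42905 at 30 labels/s is 1430 s + 5 f = 0 h 23 min 50 s frame 5, i.e. 00:23:50;05.

00:23:50;05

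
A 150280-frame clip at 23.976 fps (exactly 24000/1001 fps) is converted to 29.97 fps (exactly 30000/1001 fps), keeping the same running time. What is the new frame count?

Frames at target rate = 150280 × (30000/1001) / (24000/1001) = 187850.

187850 frames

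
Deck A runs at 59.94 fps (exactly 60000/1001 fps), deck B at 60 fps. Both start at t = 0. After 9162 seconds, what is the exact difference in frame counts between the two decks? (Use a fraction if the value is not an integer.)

A emits 60000/1001 × 9162 = 549720000/1001 frames; B emits 60 × 9162 = 549720.
Difference = 549720/1001 frames (≈ 549.1708); B is ahead of A.

549720/1001 frames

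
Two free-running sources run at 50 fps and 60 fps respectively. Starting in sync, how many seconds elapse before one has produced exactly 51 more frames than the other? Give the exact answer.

5.1 seconds

The gap grows by |60 − 50| = 10 frames per second.
Time for a 51-frame gap: 51 ÷ (10) = 5.1 s.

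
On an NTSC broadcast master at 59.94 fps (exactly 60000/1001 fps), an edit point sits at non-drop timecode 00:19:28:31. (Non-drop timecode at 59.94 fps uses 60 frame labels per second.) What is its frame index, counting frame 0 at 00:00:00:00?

Total seconds to the label: (0 × 3600 + 19 × 60 + 28) = 1168.
Frame index = 1168 × 60 + 31 = 70111.

70111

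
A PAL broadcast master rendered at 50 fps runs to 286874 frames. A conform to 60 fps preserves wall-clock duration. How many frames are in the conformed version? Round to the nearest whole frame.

344249 frames

Frames at target rate = 286874 × (60) / (50) = 1721244/5 ≈ 344248.800.
Nearest whole frame: 344249.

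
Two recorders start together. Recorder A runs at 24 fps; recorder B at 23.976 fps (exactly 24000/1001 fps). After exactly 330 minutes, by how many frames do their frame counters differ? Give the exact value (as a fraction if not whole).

43200/91 frames

330 min = 19800 s.
A emits 24 × 19800 = 475200 frames; B emits 24000/1001 × 19800 = 43200000/91.
Difference = 43200/91 frames (≈ 474.7253); B is behind A.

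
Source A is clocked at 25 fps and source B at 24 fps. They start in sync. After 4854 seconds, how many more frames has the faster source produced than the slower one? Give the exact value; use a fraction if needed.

A emits 25 × 4854 = 121350 frames; B emits 24 × 4854 = 116496.
Difference = 4854 frames; B is behind A.

4854 frames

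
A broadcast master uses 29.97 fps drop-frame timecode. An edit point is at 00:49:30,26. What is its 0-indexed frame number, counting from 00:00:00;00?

89036

As if non-drop at 30 labels/s: (0 × 3600 + 49 × 60 + 30) × 30 + 26 = 89126.
Minute boundaries passed: 49; those not divisible by 10: 49 − 4 = 45; dropped labels = 2 × 45 = 90.
Actual frame index = 89126 − 90 = 89036.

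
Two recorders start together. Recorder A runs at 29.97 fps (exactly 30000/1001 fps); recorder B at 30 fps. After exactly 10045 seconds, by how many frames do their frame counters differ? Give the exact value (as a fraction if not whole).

43050/143 frames

A emits 30000/1001 × 10045 = 43050000/143 frames; B emits 30 × 10045 = 301350.
Difference = 43050/143 frames (≈ 301.0490); B is ahead of A.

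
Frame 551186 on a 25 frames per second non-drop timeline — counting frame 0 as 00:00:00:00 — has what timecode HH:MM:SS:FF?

551186 ÷ 25 = 22047 full seconds, remainder 11 frames.
22047 s = 6 h 7 min 27 s.
Timecode: 06:07:27:11.

06:07:27:11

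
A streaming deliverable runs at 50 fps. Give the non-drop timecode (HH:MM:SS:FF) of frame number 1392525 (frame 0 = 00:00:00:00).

1392525 ÷ 50 = 27850 full seconds, remainder 25 frames.
27850 s = 7 h 44 min 10 s.
Timecode: 07:44:10:25.

07:44:10:25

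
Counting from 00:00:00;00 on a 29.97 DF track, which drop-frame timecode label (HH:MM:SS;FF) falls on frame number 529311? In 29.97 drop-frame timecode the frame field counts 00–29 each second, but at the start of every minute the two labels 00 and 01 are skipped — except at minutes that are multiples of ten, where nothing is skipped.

Ten DF minutes hold 17982 frames, so frame 529311 lies in block 29 (frames 521478–539459) with 7833 frames into that block.
The block's first minute is 1800 frames and the rest 1798 each; 7833 frames reaches minute 4, so 29 × 18 + 4 × 2 = 530 labels have been skipped so far.
Adding those back, label number 529311 + 530 = 529841 at 30 labels/s is 17661 s + 11 f = 4 h 54 min 21 s frame 11, i.e. 04:54:21;11.

04:54:21;11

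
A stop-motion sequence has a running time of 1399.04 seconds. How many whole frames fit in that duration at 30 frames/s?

41971 frames

Frames = 1399.04 × 30 = 209856/5 ≈ 41971.2000.
Complete frames: 41971.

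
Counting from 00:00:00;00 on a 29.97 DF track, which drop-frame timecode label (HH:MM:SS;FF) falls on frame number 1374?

Ten DF minutes hold 17982 frames, so frame 1374 lies in block 0 (frames 0–17981) with 1374 frames into that block.
The block's first minute is 1800 frames and the rest 1798 each; 1374 frames reaches minute 0, so 0 × 18 + 0 × 2 = 0 labels have been skipped so far.
Adding those back, label number 1374 + 0 = 1374 at 30 labels/s is 45 s + 24 f = 0 h 0 min 45 s frame 24, i.e. 00:00:45;24.

00:00:45;24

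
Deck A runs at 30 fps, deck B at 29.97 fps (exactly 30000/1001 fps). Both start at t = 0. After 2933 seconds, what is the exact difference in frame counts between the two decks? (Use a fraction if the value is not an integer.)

12570/143 frames

A emits 30 × 2933 = 87990 frames; B emits 30000/1001 × 2933 = 12570000/143.
Difference = 12570/143 frames (≈ 87.9021); B is behind A.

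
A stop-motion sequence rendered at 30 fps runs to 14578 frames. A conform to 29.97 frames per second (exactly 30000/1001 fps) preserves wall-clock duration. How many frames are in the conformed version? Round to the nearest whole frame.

Frames at target rate = 14578 × (30000/1001) / (30) = 14578000/1001 ≈ 14563.437.
Nearest whole frame: 14563.

14563 frames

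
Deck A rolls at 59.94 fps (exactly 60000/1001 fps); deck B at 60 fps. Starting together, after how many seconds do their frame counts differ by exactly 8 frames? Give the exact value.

The gap grows by |60 − 60000/1001| = 60/1001 frames per second.
Time for a 8-frame gap: 8 ÷ (60/1001) = 2002/15 s.

2002/15 seconds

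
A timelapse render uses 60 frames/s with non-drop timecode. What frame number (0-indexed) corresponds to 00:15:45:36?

56736

Total seconds to the label: (0 × 3600 + 15 × 60 + 45) = 945.
Frame index = 945 × 60 + 36 = 56736.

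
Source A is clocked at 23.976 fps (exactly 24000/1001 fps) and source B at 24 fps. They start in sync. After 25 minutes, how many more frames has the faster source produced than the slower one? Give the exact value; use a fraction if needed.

25 min = 1500 s.
A emits 24000/1001 × 1500 = 36000000/1001 frames; B emits 24 × 1500 = 36000.
Difference = 36000/1001 frames (≈ 35.9640); B is ahead of A.

36000/1001 frames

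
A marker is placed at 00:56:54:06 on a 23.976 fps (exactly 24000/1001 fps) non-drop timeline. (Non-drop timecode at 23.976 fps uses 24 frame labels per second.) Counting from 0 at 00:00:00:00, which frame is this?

81942

Total seconds to the label: (0 × 3600 + 56 × 60 + 54) = 3414.
Frame index = 3414 × 24 + 6 = 81942.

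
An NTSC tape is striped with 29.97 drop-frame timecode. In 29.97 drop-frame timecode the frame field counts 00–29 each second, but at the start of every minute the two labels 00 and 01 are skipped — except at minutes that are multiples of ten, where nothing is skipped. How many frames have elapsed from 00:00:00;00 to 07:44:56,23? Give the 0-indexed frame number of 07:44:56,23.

As if non-drop at 30 labels/s: (7 × 3600 + 44 × 60 + 56) × 30 + 23 = 836903.
Minute boundaries passed: 464; those not divisible by 10: 464 − 46 = 418; dropped labels = 2 × 418 = 836.
Actual frame index = 836903 − 836 = 836067.

836067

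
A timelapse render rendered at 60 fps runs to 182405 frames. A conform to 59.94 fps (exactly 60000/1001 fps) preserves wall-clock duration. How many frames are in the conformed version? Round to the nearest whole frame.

Frames at target rate = 182405 × (60000/1001) / (60) = 182405000/1001 ≈ 182222.777.
Nearest whole frame: 182223.

182223 frames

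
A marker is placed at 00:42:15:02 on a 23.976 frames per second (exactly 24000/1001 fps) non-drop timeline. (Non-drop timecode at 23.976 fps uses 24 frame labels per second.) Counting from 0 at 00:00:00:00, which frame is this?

Total seconds to the label: (0 × 3600 + 42 × 60 + 15) = 2535.
Frame index = 2535 × 24 + 2 = 60842.

60842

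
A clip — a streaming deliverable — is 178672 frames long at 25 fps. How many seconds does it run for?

7146.88 seconds

Running time = 178672 / (25) = 7146.88 s.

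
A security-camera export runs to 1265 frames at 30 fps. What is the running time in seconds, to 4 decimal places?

42.1667 seconds

Running time = 1265 × 1/30 = 253/6 s ≈ 42.1667 s.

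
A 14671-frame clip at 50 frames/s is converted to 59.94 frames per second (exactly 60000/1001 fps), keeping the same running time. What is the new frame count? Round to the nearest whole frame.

17588 frames

Frames at target rate = 14671 × (60000/1001) / (50) = 17605200/1001 ≈ 17587.612.
Nearest whole frame: 17588.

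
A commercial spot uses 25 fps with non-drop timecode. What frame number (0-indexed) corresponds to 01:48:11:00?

Total seconds to the label: (1 × 3600 + 48 × 60 + 11) = 6491.
Frame index = 6491 × 25 + 0 = 162275.

frame 162275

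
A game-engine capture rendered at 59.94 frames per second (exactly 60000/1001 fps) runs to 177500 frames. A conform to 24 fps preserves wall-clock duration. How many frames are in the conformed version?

Target frames = source frames × (target rate / source rate) = 177500 × (24)/(60000/1001) = 177500 × 1001/2500 = 71071.

71071 frames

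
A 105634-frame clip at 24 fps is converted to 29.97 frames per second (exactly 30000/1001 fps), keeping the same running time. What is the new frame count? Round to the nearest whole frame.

Frames at target rate = 105634 × (30000/1001) / (24) = 132042500/1001 ≈ 131910.589.
Nearest whole frame: 131911.

131911 frames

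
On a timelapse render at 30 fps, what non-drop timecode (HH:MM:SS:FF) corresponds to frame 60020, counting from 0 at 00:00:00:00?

00:33:20:20

60020 ÷ 30 = 2000 full seconds, remainder 20 frames.
2000 s = 0 h 33 min 20 s.
Timecode: 00:33:20:20.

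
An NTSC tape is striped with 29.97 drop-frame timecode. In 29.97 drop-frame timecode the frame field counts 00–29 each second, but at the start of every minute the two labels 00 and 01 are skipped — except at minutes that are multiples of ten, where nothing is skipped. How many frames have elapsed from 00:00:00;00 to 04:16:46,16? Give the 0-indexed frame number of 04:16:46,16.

As if non-drop at 30 labels/s: (4 × 3600 + 16 × 60 + 46) × 30 + 16 = 462196.
Minute boundaries passed: 256; those not divisible by 10: 256 − 25 = 231; dropped labels = 2 × 231 = 462.
Actual frame index = 462196 − 462 = 461734.

461734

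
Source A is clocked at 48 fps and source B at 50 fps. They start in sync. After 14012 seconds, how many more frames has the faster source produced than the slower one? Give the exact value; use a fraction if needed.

28024 frames

A emits 48 × 14012 = 672576 frames; B emits 50 × 14012 = 700600.
Difference = 28024 frames; B is ahead of A.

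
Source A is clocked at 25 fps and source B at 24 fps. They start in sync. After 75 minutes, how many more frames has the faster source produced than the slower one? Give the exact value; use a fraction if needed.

4500 frames

75 min = 4500 s.
A emits 25 × 4500 = 112500 frames; B emits 24 × 4500 = 108000.
Difference = 4500 frames; B is behind A.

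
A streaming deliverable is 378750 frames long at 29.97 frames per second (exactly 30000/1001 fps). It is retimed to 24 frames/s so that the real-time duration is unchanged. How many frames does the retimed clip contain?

303303 frames

Target frames = source frames × (target rate / source rate) = 378750 × (24)/(30000/1001) = 378750 × 1001/1250 = 303303.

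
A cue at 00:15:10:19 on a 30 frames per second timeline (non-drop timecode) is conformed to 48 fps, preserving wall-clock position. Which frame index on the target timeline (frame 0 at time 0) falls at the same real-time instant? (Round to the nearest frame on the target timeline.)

Source frame index: (0×3600 + 15×60 + 10) × 30 + 19 = 27319.
Real time: 27319 / (30) = 27319/30 s.
Target frame: (27319/30) × (48) = 218552/5 ≈ 43710.400 → 43710.

frame 43710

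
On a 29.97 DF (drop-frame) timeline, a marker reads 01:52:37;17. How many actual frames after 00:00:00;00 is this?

202525

Complete 10-minute blocks: 11, each 17982 frames → 197802.
Remaining 2 whole minutes in the current block: 1800 + 1 × 1798 = 3598 frames.
Within the current minute: 37 × 30 + 17 − 2 = 1125 (labels ;00/;01 skipped at this minute). Total = 197802 + 3598 + 1125 = 202525.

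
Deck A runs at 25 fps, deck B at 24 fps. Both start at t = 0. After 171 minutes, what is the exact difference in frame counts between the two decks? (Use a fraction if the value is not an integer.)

10260 frames

171 min = 10260 s.
A emits 25 × 10260 = 256500 frames; B emits 24 × 10260 = 246240.
Difference = 10260 frames; B is behind A.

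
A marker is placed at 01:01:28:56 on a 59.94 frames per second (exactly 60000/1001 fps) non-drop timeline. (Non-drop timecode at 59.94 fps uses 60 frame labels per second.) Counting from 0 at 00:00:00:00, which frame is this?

Total seconds to the label: (1 × 3600 + 1 × 60 + 28) = 3688.
Frame index = 3688 × 60 + 56 = 221336.

frame 221336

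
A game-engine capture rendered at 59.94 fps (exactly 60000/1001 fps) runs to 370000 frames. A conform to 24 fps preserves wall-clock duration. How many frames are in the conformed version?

148148 frames

Target frames = source frames × (target rate / source rate) = 370000 × (24)/(60000/1001) = 370000 × 1001/2500 = 148148.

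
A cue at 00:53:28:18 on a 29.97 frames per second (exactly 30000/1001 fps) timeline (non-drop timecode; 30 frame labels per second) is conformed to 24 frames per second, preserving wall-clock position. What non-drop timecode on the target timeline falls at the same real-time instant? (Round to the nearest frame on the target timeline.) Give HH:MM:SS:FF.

Source frame index: (0×3600 + 53×60 + 28) × 30 + 18 = 96258.
Real time: 96258 / (30000/1001) = 16059043/5000 s.
Target frame: (16059043/5000) × (24) = 48177129/625 ≈ 77083.406 → 77083.
At 24 labels/s: frame 77083 → 00:53:31:19.

00:53:31:19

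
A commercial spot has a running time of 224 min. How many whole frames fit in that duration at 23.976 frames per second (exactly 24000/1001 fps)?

322237 frames

224 min = 13440 s.
Frames = 13440 × 24000/1001 = 46080000/143 ≈ 322237.7622.
Complete frames: 322237.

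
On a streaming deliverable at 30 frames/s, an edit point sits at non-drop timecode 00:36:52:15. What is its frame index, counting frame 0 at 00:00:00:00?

Total seconds to the label: (0 × 3600 + 36 × 60 + 52) = 2212.
Frame index = 2212 × 30 + 15 = 66375.

frame 66375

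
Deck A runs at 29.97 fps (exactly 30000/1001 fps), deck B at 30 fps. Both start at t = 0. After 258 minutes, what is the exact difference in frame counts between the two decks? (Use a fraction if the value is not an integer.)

464400/1001 frames

258 min = 15480 s.
A emits 30000/1001 × 15480 = 464400000/1001 frames; B emits 30 × 15480 = 464400.
Difference = 464400/1001 frames (≈ 463.9361); B is ahead of A.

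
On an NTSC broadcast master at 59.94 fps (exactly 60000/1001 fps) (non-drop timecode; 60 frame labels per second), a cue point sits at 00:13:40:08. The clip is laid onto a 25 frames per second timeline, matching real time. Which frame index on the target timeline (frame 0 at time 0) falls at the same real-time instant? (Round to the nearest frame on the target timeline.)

Source frame index: (0×3600 + 13×60 + 40) × 60 + 8 = 49208.
Real time: 49208 / (60000/1001) = 6157151/7500 s.
Target frame: (6157151/7500) × (25) = 6157151/300 ≈ 20523.837 → 20524.

frame 20524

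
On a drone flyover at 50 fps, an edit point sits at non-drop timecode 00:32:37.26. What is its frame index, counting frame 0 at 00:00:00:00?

97876

Total seconds to the label: (0 × 3600 + 32 × 60 + 37) = 1957.
Frame index = 1957 × 50 + 26 = 97876.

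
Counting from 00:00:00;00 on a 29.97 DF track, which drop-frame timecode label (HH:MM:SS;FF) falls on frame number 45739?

00:25:26;05

Ten DF minutes hold 17982 frames, so frame 45739 lies in block 2 (frames 35964–53945) with 9775 frames into that block.
The block's first minute is 1800 frames and the rest 1798 each; 9775 frames reaches minute 5, so 2 × 18 + 5 × 2 = 46 labels have been skipped so far.
Adding those back, label number 45739 + 46 = 45785 at 30 labels/s is 1526 s + 5 f = 0 h 25 min 26 s frame 5, i.e. 00:25:26;05.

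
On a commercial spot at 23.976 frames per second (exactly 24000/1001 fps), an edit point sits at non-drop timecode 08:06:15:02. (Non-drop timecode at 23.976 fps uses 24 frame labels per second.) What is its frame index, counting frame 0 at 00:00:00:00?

700202

Total seconds to the label: (8 × 3600 + 6 × 60 + 15) = 29175.
Frame index = 29175 × 24 + 2 = 700202.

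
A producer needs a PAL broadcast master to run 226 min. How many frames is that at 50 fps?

678000 frames

226 min = 13560 s.
Frames = 13560 × 50 = 678000.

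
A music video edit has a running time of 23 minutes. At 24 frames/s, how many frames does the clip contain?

33120 frames

23 min = 1380 s.
Frames = 1380 × 24 = 33120.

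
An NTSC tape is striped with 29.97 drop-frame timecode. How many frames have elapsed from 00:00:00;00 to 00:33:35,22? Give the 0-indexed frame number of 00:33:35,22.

Complete 10-minute blocks: 3, each 17982 frames → 53946.
Remaining 3 whole minutes in the current block: 1800 + 2 × 1798 = 5396 frames.
Within the current minute: 35 × 30 + 22 − 2 = 1070 (labels ;00/;01 skipped at this minute). Total = 53946 + 5396 + 1070 = 60412.

60412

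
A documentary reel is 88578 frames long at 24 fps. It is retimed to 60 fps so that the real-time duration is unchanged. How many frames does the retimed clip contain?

Frames at target rate = 88578 × (60) / (24) = 221445.

221445 frames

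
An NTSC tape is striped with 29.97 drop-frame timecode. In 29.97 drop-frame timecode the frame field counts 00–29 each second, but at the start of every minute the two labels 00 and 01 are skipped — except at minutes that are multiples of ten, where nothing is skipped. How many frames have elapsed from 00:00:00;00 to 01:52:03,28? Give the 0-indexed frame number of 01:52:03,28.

201516

As if non-drop at 30 labels/s: (1 × 3600 + 52 × 60 + 3) × 30 + 28 = 201718.
Minute boundaries passed: 112; those not divisible by 10: 112 − 11 = 101; dropped labels = 2 × 101 = 202.
Actual frame index = 201718 − 202 = 201516.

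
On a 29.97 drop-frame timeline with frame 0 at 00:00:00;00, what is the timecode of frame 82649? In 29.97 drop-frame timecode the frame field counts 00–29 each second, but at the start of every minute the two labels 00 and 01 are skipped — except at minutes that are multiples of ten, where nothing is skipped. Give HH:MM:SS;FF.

Each 10-minute DF block holds 10 × 60 × 30 − 9 × 2 = 17982 frames. 82649 ÷ 17982 → 4 full blocks, remainder 10721.
Within the partial block the first minute is 1800 frames and each further minute 1798, so 5 further minute boundaries passed. Total skipped labels = 18 × 4 + 2 × 5 = 82.
Non-drop label index = 82649 + 82 = 82731; at 30 labels/s that is 00:45:57:21, i.e. DF 00:45:57;21.

00:45:57;21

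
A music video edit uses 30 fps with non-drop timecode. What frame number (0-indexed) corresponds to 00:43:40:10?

Total seconds to the label: (0 × 3600 + 43 × 60 + 40) = 2620.
Frame index = 2620 × 30 + 10 = 78610.

frame 78610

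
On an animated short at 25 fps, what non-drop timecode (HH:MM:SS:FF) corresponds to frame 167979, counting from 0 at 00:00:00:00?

01:51:59:04

167979 ÷ 25 = 6719 full seconds, remainder 4 frames.
6719 s = 1 h 51 min 59 s.
Timecode: 01:51:59:04.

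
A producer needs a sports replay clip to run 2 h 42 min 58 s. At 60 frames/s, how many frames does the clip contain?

586680 frames

2 h 42 min 58 s = 9778 s.
Frames = 9778 × 60 = 586680.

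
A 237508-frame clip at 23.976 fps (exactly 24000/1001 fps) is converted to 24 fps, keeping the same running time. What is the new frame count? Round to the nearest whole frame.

Frames at target rate = 237508 × (24) / (24000/1001) = 59436377/250 ≈ 237745.508.
Nearest whole frame: 237746.

237746 frames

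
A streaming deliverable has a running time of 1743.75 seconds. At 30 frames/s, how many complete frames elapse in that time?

Frames = 1743.75 × 30 = 104625/2 ≈ 52312.5000.
Complete frames: 52312.

52312 frames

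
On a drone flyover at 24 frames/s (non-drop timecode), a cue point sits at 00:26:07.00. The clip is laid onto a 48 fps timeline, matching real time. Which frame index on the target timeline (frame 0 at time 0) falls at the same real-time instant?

Source frame index: (0×3600 + 26×60 + 7) × 24 + 0 = 37608.
Real time: 37608 / (24) = 1567 s.
Target frame: (1567) × (48) = 75216.

frame 75216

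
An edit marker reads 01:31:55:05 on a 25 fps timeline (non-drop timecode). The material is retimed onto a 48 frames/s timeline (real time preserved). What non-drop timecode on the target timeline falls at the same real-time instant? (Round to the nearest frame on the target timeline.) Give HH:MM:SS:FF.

01:31:55:10

Source frame index: (1×3600 + 31×60 + 55) × 25 + 5 = 137880.
Real time: 137880 / (25) = 27576/5 s.
Target frame: (27576/5) × (48) = 1323648/5 ≈ 264729.600 → 264730.
At 48 labels/s: frame 264730 → 01:31:55:10.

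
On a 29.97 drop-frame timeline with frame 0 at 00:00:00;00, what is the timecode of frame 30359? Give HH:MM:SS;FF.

00:16:52;29

Ten DF minutes hold 17982 frames, so frame 30359 lies in block 1 (frames 17982–35963) with 12377 frames into that block.
The block's first minute is 1800 frames and the rest 1798 each; 12377 frames reaches minute 6, so 1 × 18 + 6 × 2 = 30 labels have been skipped so far.
Adding those back, label number 30359 + 30 = 30389 at 30 labels/s is 1012 s + 29 f = 0 h 16 min 52 s frame 29, i.e. 00:16:52;29.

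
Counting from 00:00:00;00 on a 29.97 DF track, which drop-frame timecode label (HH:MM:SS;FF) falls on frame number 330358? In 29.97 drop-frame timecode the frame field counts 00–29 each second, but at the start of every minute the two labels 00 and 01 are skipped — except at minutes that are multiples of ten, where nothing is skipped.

Each 10-minute DF block holds 10 × 60 × 30 − 9 × 2 = 17982 frames. 330358 ÷ 17982 → 18 full blocks, remainder 6682.
Within the partial block the first minute is 1800 frames and each further minute 1798, so 3 further minute boundaries passed. Total skipped labels = 18 × 18 + 2 × 3 = 330.
Non-drop label index = 330358 + 330 = 330688; at 30 labels/s that is 03:03:42:28, i.e. DF 03:03:42;28.

03:03:42;28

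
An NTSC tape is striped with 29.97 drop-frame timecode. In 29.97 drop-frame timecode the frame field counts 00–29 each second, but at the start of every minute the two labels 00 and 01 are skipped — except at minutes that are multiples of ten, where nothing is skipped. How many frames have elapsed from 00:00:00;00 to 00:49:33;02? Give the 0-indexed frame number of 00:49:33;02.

89102

Complete 10-minute blocks: 4, each 17982 frames → 71928.
Remaining 9 whole minutes in the current block: 1800 + 8 × 1798 = 16184 frames.
Within the current minute: 33 × 30 + 2 − 2 = 990 (labels ;00/;01 skipped at this minute). Total = 71928 + 16184 + 990 = 89102.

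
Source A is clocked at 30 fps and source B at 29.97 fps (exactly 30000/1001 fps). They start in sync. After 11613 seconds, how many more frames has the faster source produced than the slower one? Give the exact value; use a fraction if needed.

49770/143 frames

A emits 30 × 11613 = 348390 frames; B emits 30000/1001 × 11613 = 49770000/143.
Difference = 49770/143 frames (≈ 348.0420); B is behind A.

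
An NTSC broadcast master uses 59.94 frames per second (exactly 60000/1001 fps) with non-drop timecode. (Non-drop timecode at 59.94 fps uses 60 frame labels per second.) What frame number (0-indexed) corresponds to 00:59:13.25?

Total seconds to the label: (0 × 3600 + 59 × 60 + 13) = 3553.
Frame index = 3553 × 60 + 25 = 213205.

213205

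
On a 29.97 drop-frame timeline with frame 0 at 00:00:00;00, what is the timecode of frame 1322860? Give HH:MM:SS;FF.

12:15:39;14

Each 10-minute DF block holds 10 × 60 × 30 − 9 × 2 = 17982 frames. 1322860 ÷ 17982 → 73 full blocks, remainder 10174.
Within the partial block the first minute is 1800 frames and each further minute 1798, so 5 further minute boundaries passed. Total skipped labels = 18 × 73 + 2 × 5 = 1324.
Non-drop label index = 1322860 + 1324 = 1324184; at 30 labels/s that is 12:15:39:14, i.e. DF 12:15:39;14.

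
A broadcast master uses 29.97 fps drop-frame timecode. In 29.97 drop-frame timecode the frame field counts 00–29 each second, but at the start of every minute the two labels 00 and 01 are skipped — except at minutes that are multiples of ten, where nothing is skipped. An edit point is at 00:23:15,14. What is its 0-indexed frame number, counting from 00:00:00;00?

Complete 10-minute blocks: 2, each 17982 frames → 35964.
Remaining 3 whole minutes in the current block: 1800 + 2 × 1798 = 5396 frames.
Within the current minute: 15 × 30 + 14 − 2 = 462 (labels ;00/;01 skipped at this minute). Total = 35964 + 5396 + 462 = 41822.

41822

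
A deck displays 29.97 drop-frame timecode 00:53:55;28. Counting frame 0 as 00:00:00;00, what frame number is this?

As if non-drop at 30 labels/s: (0 × 3600 + 53 × 60 + 55) × 30 + 28 = 97078.
Minute boundaries passed: 53; those not divisible by 10: 53 − 5 = 48; dropped labels = 2 × 48 = 96.
Actual frame index = 97078 − 96 = 96982.

96982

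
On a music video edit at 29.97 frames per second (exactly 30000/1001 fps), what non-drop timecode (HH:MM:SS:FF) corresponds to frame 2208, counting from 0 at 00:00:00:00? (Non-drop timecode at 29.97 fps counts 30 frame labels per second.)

00:01:13:18

2208 ÷ 30 = 73 full seconds, remainder 18 frames.
73 s = 0 h 1 min 13 s.
Timecode: 00:01:13:18.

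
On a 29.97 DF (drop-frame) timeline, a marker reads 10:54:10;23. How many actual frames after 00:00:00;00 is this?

1176345

As if non-drop at 30 labels/s: (10 × 3600 + 54 × 60 + 10) × 30 + 23 = 1177523.
Minute boundaries passed: 654; those not divisible by 10: 654 − 65 = 589; dropped labels = 2 × 589 = 1178.
Actual frame index = 1177523 − 1178 = 1176345.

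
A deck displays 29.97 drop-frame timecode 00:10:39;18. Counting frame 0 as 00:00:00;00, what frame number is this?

As if non-drop at 30 labels/s: (0 × 3600 + 10 × 60 + 39) × 30 + 18 = 19188.
Minute boundaries passed: 10; those not divisible by 10: 10 − 1 = 9; dropped labels = 2 × 9 = 18.
Actual frame index = 19188 − 18 = 19170.

19170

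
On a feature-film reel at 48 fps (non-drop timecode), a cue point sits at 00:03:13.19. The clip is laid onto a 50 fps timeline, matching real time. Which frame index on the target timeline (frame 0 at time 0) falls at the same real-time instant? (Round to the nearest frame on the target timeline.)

frame 9670

Source frame index: (0×3600 + 3×60 + 13) × 48 + 19 = 9283.
Real time: 9283 / (48) = 9283/48 s.
Target frame: (9283/48) × (50) = 232075/24 ≈ 9669.792 → 9670.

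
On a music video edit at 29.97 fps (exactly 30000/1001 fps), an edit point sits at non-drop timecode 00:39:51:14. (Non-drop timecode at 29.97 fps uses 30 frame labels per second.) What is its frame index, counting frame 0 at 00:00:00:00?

frame 71744

Total seconds to the label: (0 × 3600 + 39 × 60 + 51) = 2391.
Frame index = 2391 × 30 + 14 = 71744.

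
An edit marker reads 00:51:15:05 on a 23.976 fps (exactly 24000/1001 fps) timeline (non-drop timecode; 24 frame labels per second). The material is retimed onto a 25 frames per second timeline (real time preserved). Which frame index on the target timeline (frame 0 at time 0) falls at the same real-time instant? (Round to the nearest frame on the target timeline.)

Source frame index: (0×3600 + 51×60 + 15) × 24 + 5 = 73805.
Real time: 73805 / (24000/1001) = 14775761/4800 s.
Target frame: (14775761/4800) × (25) = 14775761/192 ≈ 76957.089 → 76957.

frame 76957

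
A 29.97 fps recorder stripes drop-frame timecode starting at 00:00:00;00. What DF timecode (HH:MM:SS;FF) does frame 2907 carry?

Ten DF minutes hold 17982 frames, so frame 2907 lies in block 0 (frames 0–17981) with 2907 frames into that block.
The block's first minute is 1800 frames and the rest 1798 each; 2907 frames reaches minute 1, so 0 × 18 + 1 × 2 = 2 labels have been skipped so far.
Adding those back, label number 2907 + 2 = 2909 at 30 labels/s is 96 s + 29 f = 0 h 1 min 36 s frame 29, i.e. 00:01:36;29.

00:01:36;29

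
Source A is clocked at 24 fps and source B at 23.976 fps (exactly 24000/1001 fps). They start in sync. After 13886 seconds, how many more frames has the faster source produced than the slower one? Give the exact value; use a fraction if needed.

A emits 24 × 13886 = 333264 frames; B emits 24000/1001 × 13886 = 333264000/1001.
Difference = 333264/1001 frames (≈ 332.9311); B is behind A.

333264/1001 frames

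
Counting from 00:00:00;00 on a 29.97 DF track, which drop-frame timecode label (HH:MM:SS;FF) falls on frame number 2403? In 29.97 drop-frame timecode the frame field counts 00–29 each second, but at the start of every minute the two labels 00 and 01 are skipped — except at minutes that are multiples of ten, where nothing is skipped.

Each 10-minute DF block holds 10 × 60 × 30 − 9 × 2 = 17982 frames. 2403 ÷ 17982 → 0 full blocks, remainder 2403.
Within the partial block the first minute is 1800 frames and each further minute 1798, so 1 further minute boundary passed. Total skipped labels = 18 × 0 + 2 × 1 = 2.
Non-drop label index = 2403 + 2 = 2405; at 30 labels/s that is 00:01:20:05, i.e. DF 00:01:20;05.

00:01:20;05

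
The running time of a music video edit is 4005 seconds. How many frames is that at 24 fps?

Frames = 4005 × 24 = 96120.

96120 frames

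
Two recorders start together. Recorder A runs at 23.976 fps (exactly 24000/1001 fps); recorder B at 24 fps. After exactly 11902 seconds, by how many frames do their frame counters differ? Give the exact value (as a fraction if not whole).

25968/91 frames

A emits 24000/1001 × 11902 = 25968000/91 frames; B emits 24 × 11902 = 285648.
Difference = 25968/91 frames (≈ 285.3626); B is ahead of A.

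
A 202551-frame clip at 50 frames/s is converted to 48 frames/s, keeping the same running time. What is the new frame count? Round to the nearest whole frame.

Frames at target rate = 202551 × (48) / (50) = 4861224/25 ≈ 194448.960.
Nearest whole frame: 194449.

194449 frames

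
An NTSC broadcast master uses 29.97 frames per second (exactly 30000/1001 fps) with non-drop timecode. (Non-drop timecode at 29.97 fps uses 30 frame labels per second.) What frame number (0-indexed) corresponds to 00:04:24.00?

Total seconds to the label: (0 × 3600 + 4 × 60 + 24) = 264.
Frame index = 264 × 30 + 0 = 7920.

frame 7920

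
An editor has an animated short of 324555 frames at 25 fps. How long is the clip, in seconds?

12982.2 seconds

Running time = 324555 / (25) = 12982.2 s.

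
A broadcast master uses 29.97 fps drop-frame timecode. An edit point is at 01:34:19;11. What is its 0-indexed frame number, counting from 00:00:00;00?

Complete 10-minute blocks: 9, each 17982 frames → 161838.
Remaining 4 whole minutes in the current block: 1800 + 3 × 1798 = 7194 frames.
Within the current minute: 19 × 30 + 11 − 2 = 579 (labels ;00/;01 skipped at this minute). Total = 161838 + 7194 + 579 = 169611.

169611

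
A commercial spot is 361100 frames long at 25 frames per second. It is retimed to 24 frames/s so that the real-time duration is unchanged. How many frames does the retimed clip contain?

Target frames = source frames × (target rate / source rate) = 361100 × (24)/(25) = 361100 × 24/25 = 346656.

346656 frames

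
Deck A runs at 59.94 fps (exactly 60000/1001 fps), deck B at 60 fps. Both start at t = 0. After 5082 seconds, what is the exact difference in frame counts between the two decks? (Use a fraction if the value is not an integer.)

A emits 60000/1001 × 5082 = 3960000/13 frames; B emits 60 × 5082 = 304920.
Difference = 3960/13 frames (≈ 304.6154); B is ahead of A.

3960/13 frames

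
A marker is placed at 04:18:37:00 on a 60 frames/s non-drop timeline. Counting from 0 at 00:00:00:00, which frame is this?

Total seconds to the label: (4 × 3600 + 18 × 60 + 37) = 15517.
Frame index = 15517 × 60 + 0 = 931020.

931020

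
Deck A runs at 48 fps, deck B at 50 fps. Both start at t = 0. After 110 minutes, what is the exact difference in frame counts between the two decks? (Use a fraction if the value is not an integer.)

13200 frames

110 min = 6600 s.
A emits 48 × 6600 = 316800 frames; B emits 50 × 6600 = 330000.
Difference = 13200 frames; B is ahead of A.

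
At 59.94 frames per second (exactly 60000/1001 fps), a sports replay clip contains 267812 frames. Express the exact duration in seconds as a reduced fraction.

67019953/15000 seconds

Running time = 267812 ÷ (60000/1001) = 267812 × 1001/60000 = 67019953/15000 s.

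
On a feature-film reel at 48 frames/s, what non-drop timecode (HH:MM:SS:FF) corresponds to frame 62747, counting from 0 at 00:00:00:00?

00:21:47:11

62747 ÷ 48 = 1307 full seconds, remainder 11 frames.
1307 s = 0 h 21 min 47 s.
Timecode: 00:21:47:11.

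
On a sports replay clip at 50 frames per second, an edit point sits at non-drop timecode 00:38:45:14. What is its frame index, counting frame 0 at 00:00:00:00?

Total seconds to the label: (0 × 3600 + 38 × 60 + 45) = 2325.
Frame index = 2325 × 50 + 14 = 116264.

frame 116264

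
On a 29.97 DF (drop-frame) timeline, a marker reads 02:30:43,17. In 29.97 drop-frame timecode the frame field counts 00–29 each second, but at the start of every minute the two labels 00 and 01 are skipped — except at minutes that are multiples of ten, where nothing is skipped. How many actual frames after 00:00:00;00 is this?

271037

Complete 10-minute blocks: 15, each 17982 frames → 269730.
Remaining 0 whole minutes in the current block: 0 frames.
Within the current minute: 43 × 30 + 17 = 1307. Total = 269730 + 0 + 1307 = 271037.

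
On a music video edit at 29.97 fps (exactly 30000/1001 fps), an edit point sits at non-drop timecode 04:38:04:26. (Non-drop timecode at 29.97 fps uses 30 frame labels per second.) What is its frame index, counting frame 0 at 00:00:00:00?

Total seconds to the label: (4 × 3600 + 38 × 60 + 4) = 16684.
Frame index = 16684 × 30 + 26 = 500546.

frame 500546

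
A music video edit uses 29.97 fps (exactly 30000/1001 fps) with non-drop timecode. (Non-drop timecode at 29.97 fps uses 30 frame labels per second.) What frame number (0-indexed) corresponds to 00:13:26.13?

24193

Total seconds to the label: (0 × 3600 + 13 × 60 + 26) = 806.
Frame index = 806 × 30 + 13 = 24193.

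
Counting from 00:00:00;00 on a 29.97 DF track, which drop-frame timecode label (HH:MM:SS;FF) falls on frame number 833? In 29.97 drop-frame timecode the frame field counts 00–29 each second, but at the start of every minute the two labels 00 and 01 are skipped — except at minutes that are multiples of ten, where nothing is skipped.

Ten DF minutes hold 17982 frames, so frame 833 lies in block 0 (frames 0–17981) with 833 frames into that block.
The block's first minute is 1800 frames and the rest 1798 each; 833 frames reaches minute 0, so 0 × 18 + 0 × 2 = 0 labels have been skipped so far.
Adding those back, label number 833 + 0 = 833 at 30 labels/s is 27 s + 23 f = 0 h 0 min 27 s frame 23, i.e. 00:00:27;23.

00:00:27;23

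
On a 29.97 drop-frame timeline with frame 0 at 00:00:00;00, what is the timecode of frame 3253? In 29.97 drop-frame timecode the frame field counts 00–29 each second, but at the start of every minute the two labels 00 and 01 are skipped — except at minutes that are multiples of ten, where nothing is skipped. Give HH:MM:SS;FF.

Ten DF minutes hold 17982 frames, so frame 3253 lies in block 0 (frames 0–17981) with 3253 frames into that block.
The block's first minute is 1800 frames and the rest 1798 each; 3253 frames reaches minute 1, so 0 × 18 + 1 × 2 = 2 labels have been skipped so far.
Adding those back, label number 3253 + 2 = 3255 at 30 labels/s is 108 s + 15 f = 0 h 1 min 48 s frame 15, i.e. 00:01:48;15.

00:01:48;15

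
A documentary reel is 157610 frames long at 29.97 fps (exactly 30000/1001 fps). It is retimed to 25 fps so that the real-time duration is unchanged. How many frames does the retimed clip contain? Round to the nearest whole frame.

131473 frames

Frames at target rate = 157610 × (25) / (30000/1001) = 15776761/120 ≈ 131473.008.
Nearest whole frame: 131473.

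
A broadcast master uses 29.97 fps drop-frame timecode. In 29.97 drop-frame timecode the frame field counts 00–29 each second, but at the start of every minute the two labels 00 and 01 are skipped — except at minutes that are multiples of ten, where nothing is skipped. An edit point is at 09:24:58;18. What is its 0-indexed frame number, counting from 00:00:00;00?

Complete 10-minute blocks: 56, each 17982 frames → 1006992.
Remaining 4 whole minutes in the current block: 1800 + 3 × 1798 = 7194 frames.
Within the current minute: 58 × 30 + 18 − 2 = 1756 (labels ;00/;01 skipped at this minute). Total = 1006992 + 7194 + 1756 = 1015942.

1015942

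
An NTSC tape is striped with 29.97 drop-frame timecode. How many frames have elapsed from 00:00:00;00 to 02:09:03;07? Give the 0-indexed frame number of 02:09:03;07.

232063

As if non-drop at 30 labels/s: (2 × 3600 + 9 × 60 + 3) × 30 + 7 = 232297.
Minute boundaries passed: 129; those not divisible by 10: 129 − 12 = 117; dropped labels = 2 × 117 = 234.
Actual frame index = 232297 − 234 = 232063.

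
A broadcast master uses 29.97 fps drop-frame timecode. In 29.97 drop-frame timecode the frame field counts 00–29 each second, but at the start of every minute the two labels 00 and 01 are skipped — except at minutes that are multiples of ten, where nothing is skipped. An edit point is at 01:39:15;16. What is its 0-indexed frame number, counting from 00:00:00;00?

178486

Complete 10-minute blocks: 9, each 17982 frames → 161838.
Remaining 9 whole minutes in the current block: 1800 + 8 × 1798 = 16184 frames.
Within the current minute: 15 × 30 + 16 − 2 = 464 (labels ;00/;01 skipped at this minute). Total = 161838 + 16184 + 464 = 178486.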